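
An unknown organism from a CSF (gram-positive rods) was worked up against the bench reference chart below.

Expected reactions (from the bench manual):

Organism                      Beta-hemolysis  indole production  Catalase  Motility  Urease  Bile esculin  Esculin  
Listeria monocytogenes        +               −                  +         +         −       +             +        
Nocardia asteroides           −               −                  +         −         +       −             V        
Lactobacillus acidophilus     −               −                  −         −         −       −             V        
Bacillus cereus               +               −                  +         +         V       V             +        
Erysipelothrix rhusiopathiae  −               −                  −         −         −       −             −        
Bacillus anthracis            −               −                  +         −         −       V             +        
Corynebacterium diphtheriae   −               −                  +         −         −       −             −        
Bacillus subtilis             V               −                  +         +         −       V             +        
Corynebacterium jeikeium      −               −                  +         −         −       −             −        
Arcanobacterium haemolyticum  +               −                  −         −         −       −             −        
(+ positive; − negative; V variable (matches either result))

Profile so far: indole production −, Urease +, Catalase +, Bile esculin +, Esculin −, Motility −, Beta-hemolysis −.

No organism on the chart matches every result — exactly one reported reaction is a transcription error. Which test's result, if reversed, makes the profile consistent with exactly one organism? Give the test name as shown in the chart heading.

Bile esculin

As reported, no row in the chart matches all 7 reactions.
Reversing Motility → still no organism matches.
Reversing Esculin → still no organism matches.
Reversing Beta-hemolysis → still no organism matches.
Reversing Catalase → still no organism matches.
Reversing Bile esculin (to −) → unique match: Nocardia asteroides.
Reversing Urease → still no organism matches.
Reversing indole production → still no organism matches.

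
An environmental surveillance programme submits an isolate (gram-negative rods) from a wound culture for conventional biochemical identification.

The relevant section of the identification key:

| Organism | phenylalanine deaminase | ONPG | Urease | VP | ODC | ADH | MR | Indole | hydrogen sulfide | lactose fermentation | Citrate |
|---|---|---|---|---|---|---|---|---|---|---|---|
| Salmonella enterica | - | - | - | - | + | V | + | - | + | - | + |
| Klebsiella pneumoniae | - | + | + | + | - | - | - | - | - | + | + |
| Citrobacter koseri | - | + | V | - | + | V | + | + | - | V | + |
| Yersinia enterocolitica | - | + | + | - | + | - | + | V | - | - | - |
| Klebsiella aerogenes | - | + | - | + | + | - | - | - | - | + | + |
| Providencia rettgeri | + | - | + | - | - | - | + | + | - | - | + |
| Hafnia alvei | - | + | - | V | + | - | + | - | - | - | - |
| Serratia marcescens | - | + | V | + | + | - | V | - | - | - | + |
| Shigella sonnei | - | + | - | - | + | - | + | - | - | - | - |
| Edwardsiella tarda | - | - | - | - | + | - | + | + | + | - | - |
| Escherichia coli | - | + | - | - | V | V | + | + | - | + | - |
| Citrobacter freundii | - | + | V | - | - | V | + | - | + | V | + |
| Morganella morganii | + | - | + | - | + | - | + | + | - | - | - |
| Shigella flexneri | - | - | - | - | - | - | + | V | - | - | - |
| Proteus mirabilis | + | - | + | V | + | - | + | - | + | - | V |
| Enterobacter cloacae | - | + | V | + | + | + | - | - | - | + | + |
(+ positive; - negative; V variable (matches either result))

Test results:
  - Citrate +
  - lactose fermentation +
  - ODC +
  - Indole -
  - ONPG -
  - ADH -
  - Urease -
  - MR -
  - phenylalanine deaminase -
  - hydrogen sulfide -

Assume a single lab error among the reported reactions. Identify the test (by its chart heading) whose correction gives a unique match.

As reported, no row in the chart matches all 10 reactions.
Reversing hydrogen sulfide → still no organism matches.
Reversing lactose fermentation → still no organism matches.
Reversing Citrate → still no organism matches.
Reversing ONPG (to +) → unique match: Klebsiella aerogenes.
Reversing Indole → still no organism matches.
Reversing Urease → still no organism matches.
Reversing phenylalanine deaminase → still no organism matches.
Reversing MR → still no organism matches.
Reversing ADH → still no organism matches.
Reversing ODC → still no organism matches.

ONPG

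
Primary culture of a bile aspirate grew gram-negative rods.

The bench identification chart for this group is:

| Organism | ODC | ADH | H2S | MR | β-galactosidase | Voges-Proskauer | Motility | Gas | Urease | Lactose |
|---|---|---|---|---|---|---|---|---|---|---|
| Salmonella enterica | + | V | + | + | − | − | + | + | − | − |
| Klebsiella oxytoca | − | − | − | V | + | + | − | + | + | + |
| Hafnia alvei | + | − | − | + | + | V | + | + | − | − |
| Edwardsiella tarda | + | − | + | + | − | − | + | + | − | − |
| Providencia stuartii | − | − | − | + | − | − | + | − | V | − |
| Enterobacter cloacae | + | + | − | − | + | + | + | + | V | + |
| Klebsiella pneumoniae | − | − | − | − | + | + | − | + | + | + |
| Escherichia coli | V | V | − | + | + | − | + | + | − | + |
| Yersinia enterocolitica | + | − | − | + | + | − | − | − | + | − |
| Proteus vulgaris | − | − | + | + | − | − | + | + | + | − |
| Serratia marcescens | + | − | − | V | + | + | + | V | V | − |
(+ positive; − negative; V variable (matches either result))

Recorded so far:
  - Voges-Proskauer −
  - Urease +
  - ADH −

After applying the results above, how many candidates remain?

Urease +: excludes Salmonella enterica, Hafnia alvei, Edwardsiella tarda, Escherichia coli — 7 left.
Voges-Proskauer −: excludes Klebsiella oxytoca, Enterobacter cloacae, Klebsiella pneumoniae, Serratia marcescens — 3 left.
ADH −: all 3 remaining candidates are consistent.
Still consistent: Proteus vulgaris, Providencia stuartii, Yersinia enterocolitica.

3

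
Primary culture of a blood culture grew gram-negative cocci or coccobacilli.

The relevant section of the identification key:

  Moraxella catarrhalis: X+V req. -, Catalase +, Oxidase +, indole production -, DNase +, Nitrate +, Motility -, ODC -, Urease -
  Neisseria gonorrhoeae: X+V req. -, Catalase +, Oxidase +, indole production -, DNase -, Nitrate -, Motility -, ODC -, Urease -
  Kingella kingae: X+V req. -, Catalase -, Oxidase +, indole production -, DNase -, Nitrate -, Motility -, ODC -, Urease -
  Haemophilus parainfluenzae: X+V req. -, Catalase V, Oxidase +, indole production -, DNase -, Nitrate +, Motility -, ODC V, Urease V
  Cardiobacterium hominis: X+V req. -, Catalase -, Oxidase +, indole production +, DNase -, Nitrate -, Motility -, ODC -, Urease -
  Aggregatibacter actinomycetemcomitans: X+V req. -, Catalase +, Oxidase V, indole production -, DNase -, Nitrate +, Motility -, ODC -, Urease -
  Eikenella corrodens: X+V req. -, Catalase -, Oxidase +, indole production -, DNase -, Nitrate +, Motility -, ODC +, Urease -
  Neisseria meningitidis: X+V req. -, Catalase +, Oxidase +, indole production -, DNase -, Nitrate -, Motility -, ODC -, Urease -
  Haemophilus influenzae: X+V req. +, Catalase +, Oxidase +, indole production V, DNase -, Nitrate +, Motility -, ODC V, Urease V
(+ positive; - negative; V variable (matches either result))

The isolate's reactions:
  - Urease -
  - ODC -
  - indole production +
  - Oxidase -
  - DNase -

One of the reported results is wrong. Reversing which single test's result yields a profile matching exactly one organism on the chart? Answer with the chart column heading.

As reported, no row in the chart matches all 5 reactions.
Reversing Urease → still no organism matches.
Reversing DNase → still no organism matches.
Reversing ODC → still no organism matches.
Reversing Oxidase → 2 organisms match (not unique).
Reversing indole production (to -) → unique match: Aggregatibacter actinomycetemcomitans.

indole production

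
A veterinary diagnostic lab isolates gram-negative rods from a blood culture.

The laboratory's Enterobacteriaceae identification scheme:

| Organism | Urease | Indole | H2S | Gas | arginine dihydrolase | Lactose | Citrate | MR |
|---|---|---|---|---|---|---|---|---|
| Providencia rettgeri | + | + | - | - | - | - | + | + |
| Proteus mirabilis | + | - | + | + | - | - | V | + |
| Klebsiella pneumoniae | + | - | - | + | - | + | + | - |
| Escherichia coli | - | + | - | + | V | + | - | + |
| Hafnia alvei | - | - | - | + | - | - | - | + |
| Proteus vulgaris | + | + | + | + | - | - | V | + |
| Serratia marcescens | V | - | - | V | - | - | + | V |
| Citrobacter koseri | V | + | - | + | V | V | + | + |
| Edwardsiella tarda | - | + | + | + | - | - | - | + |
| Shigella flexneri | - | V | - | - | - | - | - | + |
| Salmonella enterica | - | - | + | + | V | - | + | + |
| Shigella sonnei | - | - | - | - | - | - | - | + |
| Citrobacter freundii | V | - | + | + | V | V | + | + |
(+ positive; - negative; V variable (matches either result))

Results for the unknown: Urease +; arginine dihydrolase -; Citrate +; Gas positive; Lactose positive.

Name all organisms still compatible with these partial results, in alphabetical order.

Citrobacter freundii, Citrobacter koseri, Klebsiella pneumoniae

Gas +: excludes Providencia rettgeri, Shigella flexneri, Shigella sonnei — 10 left.
Citrate +: excludes Escherichia coli, Hafnia alvei, Edwardsiella tarda — 7 left.
arginine dihydrolase -: all 7 remaining candidates are consistent.
Urease +: excludes Salmonella enterica — 6 left.
Lactose +: excludes Proteus mirabilis, Proteus vulgaris, Serratia marcescens — 3 left.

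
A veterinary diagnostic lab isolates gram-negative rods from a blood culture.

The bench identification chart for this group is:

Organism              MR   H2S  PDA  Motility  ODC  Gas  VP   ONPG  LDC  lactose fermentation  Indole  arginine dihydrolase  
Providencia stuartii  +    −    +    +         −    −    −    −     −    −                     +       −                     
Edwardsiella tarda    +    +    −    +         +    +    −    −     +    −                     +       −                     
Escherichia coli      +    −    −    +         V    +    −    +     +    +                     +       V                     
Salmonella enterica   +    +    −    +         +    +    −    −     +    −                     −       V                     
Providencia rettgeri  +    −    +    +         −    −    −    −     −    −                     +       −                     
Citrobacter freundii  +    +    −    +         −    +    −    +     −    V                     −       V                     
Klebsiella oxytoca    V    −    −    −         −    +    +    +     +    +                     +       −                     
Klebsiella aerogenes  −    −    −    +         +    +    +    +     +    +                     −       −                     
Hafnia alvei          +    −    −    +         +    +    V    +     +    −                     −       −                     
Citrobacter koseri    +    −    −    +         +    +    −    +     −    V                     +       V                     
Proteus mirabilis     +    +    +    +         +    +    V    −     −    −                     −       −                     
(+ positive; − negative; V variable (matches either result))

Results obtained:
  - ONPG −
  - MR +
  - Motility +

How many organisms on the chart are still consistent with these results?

5

MR +: excludes Klebsiella aerogenes — 10 left.
Motility +: excludes Klebsiella oxytoca — 9 left.
ONPG −: excludes Escherichia coli, Citrobacter freundii, Hafnia alvei, Citrobacter koseri — 5 left.
Still consistent: Edwardsiella tarda, Proteus mirabilis, Providencia rettgeri, Providencia stuartii, Salmonella enterica.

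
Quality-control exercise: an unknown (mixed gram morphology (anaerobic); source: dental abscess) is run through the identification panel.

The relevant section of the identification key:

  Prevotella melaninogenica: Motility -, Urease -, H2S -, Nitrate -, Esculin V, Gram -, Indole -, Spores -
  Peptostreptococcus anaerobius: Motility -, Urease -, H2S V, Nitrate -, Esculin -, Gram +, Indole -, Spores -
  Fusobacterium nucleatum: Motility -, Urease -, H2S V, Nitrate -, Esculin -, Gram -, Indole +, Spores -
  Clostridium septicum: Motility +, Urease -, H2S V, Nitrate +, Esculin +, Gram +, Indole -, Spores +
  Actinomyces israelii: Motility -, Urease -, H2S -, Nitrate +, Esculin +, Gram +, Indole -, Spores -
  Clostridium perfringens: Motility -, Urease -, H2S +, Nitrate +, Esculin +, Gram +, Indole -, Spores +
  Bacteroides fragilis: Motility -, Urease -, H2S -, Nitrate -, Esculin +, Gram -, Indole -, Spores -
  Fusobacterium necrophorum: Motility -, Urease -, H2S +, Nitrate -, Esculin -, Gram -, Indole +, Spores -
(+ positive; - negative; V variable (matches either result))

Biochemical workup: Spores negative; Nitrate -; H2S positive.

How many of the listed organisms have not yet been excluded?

H2S +: excludes Prevotella melaninogenica, Actinomyces israelii, Bacteroides fragilis — 5 left.
Nitrate -: excludes Clostridium septicum, Clostridium perfringens — 3 left.
Spores -: all 3 remaining candidates are consistent.
Still consistent: Fusobacterium necrophorum, Fusobacterium nucleatum, Peptostreptococcus anaerobius.

3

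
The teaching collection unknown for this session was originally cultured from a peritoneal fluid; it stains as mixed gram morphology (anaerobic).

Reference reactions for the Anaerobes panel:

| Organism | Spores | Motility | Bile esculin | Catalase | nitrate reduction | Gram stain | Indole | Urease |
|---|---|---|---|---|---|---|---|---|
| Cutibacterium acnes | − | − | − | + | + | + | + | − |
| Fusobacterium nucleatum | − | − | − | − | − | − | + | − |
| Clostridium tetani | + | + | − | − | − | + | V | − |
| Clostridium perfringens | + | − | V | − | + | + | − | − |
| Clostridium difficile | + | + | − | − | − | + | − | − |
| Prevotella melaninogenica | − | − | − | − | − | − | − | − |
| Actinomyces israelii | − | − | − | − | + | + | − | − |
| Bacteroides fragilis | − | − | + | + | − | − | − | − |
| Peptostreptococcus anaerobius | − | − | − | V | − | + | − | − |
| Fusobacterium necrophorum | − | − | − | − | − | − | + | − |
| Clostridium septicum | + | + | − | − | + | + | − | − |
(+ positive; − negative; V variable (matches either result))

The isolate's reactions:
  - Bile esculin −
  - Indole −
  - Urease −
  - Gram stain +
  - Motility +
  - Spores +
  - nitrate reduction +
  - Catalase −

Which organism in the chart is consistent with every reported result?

Indole −: excludes Cutibacterium acnes, Fusobacterium nucleatum, Fusobacterium necrophorum — 8 left.
nitrate reduction +: excludes 5 organisms — 3 left.
Catalase −: all 3 remaining candidates are consistent.
Gram stain +: all 3 remaining candidates are consistent.
Motility +: excludes Clostridium perfringens, Actinomyces israelii — 1 left.
Urease −: the one remaining candidate is consistent.
Bile esculin −: the one remaining candidate is consistent.
Spores +: the one remaining candidate is consistent.

Clostridium septicum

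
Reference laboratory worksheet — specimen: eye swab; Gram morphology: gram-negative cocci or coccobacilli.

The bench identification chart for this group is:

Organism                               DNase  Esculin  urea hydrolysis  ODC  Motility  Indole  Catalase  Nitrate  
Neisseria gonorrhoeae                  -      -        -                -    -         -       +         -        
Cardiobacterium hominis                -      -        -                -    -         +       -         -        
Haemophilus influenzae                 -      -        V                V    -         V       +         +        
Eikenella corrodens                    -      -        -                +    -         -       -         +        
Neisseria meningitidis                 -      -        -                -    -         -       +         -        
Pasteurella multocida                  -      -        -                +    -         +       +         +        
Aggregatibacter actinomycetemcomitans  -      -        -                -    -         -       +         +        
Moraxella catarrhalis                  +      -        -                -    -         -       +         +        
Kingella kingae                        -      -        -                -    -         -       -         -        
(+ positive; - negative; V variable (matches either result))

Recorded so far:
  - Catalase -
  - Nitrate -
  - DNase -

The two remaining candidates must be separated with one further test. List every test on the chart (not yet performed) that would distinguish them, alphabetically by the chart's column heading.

Indole

Catalase -: excludes 6 organisms — 3 left.
DNase -: all 3 remaining candidates are consistent.
Nitrate -: excludes Eikenella corrodens — 2 left.
Two candidates remain: Cardiobacterium hominis and Kingella kingae.
  Esculin: - vs - — same for both, does not separate.
  urea hydrolysis: - vs - — same for both, does not separate.
  ODC: - vs - — same for both, does not separate.
  Motility: - vs - — same for both, does not separate.
  Indole: Cardiobacterium hominis +, Kingella kingae - — discriminates.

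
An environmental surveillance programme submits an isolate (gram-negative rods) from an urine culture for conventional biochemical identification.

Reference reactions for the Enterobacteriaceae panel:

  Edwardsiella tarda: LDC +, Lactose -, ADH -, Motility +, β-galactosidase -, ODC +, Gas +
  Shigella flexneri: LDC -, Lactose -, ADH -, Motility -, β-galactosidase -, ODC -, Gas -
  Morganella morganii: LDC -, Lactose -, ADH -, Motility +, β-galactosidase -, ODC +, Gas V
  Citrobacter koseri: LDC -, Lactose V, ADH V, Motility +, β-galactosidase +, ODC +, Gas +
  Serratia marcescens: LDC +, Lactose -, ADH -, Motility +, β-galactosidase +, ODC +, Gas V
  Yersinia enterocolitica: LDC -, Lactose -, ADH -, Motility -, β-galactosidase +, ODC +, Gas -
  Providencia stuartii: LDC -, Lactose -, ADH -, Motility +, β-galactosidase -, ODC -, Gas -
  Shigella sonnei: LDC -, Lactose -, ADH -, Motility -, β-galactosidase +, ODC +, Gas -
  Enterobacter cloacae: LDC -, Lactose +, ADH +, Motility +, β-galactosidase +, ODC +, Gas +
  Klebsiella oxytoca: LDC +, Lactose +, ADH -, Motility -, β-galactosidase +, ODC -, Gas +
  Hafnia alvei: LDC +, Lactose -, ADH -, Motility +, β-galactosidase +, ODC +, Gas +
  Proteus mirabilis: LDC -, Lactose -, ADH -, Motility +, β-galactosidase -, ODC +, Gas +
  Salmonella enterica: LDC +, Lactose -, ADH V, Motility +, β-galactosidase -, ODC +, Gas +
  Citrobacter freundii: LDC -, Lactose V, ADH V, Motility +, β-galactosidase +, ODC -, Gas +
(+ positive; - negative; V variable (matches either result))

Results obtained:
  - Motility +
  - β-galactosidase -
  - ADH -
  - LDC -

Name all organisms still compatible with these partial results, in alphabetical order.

Morganella morganii, Proteus mirabilis, Providencia stuartii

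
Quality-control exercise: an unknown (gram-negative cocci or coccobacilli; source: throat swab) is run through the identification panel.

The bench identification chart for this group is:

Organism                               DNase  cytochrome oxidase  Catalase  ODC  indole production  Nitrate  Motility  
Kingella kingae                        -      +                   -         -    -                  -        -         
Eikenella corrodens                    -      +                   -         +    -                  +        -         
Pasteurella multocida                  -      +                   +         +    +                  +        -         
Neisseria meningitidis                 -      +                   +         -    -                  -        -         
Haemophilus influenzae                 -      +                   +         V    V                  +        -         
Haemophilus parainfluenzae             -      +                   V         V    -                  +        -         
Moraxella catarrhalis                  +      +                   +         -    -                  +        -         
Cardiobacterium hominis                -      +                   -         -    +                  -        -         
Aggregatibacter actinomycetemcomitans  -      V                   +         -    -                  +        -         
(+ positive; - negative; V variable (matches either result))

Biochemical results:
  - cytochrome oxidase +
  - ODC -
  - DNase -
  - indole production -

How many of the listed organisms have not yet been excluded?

indole production -: excludes Pasteurella multocida, Cardiobacterium hominis — 7 left.
ODC -: excludes Eikenella corrodens — 6 left.
cytochrome oxidase +: all 6 remaining candidates are consistent.
DNase -: excludes Moraxella catarrhalis — 5 left.
Still consistent: Aggregatibacter actinomycetemcomitans, Haemophilus influenzae, Haemophilus parainfluenzae, Kingella kingae, Neisseria meningitidis.

5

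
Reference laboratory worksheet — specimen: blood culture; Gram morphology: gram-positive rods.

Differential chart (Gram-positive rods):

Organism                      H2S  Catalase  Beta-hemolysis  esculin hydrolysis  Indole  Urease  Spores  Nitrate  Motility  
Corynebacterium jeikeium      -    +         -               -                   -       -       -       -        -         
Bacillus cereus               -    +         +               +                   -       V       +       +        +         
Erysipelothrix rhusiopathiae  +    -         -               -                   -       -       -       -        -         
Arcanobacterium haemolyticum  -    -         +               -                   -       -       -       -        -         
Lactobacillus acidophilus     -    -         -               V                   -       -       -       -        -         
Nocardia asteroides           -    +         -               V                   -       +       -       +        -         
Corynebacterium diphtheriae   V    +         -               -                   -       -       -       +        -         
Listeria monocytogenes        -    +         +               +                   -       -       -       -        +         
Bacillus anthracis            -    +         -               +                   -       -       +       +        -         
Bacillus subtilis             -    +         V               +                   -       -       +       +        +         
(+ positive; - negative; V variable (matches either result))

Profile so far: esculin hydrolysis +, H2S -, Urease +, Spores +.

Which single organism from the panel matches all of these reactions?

Urease +: excludes 8 organisms — 2 left.
H2S -: all 2 remaining candidates are consistent.
Spores +: excludes Nocardia asteroides — 1 left.
esculin hydrolysis +: the one remaining candidate is consistent.

Bacillus cereus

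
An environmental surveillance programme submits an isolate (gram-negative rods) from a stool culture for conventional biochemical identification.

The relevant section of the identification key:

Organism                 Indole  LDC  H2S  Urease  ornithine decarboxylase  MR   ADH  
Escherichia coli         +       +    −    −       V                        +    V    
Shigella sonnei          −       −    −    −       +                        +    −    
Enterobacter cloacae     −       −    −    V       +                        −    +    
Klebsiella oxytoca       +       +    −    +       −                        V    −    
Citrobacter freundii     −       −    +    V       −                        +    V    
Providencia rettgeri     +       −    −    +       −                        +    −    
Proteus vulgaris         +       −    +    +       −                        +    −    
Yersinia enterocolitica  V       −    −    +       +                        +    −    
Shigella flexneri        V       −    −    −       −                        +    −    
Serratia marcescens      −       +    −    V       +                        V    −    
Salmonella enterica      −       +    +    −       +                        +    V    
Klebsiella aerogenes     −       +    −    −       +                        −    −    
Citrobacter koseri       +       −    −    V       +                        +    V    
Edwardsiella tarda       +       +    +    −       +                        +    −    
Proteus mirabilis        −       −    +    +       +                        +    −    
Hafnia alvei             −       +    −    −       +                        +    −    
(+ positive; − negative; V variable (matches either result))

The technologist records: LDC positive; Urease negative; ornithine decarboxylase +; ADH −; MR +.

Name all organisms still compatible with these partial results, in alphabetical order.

Edwardsiella tarda, Escherichia coli, Hafnia alvei, Salmonella enterica, Serratia marcescens

LDC +: excludes 9 organisms — 7 left.
ADH −: all 7 remaining candidates are consistent.
ornithine decarboxylase +: excludes Klebsiella oxytoca — 6 left.
Urease −: all 6 remaining candidates are consistent.
MR +: excludes Klebsiella aerogenes — 5 left.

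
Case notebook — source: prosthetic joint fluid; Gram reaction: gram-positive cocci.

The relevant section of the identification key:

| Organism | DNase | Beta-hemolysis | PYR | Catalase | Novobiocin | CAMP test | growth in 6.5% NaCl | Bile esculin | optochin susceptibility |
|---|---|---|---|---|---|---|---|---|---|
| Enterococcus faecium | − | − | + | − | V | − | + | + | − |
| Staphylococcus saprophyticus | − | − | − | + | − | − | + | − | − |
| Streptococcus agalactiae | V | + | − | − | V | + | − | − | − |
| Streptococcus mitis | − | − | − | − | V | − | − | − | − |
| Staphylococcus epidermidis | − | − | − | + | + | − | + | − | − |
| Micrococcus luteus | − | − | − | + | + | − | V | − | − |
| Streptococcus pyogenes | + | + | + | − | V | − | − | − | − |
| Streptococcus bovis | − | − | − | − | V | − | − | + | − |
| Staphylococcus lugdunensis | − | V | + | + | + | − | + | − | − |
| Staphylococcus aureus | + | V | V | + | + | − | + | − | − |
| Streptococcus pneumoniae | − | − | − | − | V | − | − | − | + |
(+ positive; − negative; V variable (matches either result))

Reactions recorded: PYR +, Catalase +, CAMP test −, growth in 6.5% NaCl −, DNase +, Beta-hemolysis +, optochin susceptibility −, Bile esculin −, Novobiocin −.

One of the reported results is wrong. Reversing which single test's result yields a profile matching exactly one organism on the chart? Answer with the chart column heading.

Catalase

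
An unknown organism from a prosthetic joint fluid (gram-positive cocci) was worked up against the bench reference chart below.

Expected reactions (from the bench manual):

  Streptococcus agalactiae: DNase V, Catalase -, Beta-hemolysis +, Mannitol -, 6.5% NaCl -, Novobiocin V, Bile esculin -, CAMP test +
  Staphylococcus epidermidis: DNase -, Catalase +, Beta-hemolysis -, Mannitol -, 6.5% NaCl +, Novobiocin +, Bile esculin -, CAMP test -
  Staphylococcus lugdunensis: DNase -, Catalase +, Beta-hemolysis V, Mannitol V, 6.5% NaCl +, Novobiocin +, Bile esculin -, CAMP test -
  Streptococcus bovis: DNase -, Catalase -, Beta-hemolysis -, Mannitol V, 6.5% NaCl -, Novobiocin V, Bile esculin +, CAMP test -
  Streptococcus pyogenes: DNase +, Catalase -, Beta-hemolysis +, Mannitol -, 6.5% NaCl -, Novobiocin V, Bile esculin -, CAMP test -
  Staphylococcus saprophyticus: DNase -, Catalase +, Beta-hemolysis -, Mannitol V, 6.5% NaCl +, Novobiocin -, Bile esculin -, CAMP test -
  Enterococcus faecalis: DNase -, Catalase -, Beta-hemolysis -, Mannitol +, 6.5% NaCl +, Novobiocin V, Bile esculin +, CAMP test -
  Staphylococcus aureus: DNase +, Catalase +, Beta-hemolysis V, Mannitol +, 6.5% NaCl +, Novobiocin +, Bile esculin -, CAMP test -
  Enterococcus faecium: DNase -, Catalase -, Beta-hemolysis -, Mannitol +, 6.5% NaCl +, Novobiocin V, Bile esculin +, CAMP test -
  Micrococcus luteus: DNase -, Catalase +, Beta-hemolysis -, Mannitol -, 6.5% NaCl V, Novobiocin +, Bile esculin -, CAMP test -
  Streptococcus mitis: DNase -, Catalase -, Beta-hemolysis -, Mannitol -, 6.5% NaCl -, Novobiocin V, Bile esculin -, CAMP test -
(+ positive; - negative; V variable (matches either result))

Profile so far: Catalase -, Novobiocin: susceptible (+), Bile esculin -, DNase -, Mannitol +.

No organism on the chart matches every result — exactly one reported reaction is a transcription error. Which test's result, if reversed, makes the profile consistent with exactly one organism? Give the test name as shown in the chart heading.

As reported, no row in the chart matches all 5 reactions.
Reversing Bile esculin → 3 organisms match (not unique).
Reversing DNase → still no organism matches.
Reversing Novobiocin → still no organism matches.
Reversing Mannitol → 2 organisms match (not unique).
Reversing Catalase (to +) → unique match: Staphylococcus lugdunensis.

Catalase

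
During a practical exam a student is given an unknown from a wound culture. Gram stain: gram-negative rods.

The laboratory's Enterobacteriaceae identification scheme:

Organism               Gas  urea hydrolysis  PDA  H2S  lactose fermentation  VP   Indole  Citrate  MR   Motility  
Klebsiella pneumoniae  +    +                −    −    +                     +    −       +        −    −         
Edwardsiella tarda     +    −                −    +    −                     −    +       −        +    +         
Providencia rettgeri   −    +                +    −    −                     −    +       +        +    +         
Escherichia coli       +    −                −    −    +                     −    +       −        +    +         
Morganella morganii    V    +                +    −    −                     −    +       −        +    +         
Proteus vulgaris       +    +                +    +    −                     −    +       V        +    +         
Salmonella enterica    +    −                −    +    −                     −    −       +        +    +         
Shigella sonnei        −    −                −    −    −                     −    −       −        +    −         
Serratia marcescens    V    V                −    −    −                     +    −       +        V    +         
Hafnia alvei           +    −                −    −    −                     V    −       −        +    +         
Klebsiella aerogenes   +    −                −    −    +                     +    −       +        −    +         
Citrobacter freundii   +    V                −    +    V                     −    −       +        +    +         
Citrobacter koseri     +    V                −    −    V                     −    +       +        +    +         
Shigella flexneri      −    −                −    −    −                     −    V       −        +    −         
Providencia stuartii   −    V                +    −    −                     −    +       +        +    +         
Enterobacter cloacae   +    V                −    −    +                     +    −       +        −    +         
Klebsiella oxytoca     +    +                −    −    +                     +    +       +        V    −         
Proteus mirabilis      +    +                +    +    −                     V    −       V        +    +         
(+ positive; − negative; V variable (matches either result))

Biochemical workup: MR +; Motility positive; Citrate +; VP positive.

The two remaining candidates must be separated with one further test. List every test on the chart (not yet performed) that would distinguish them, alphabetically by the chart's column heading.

Citrate +: excludes 6 organisms — 12 left.
MR +: excludes Klebsiella pneumoniae, Klebsiella aerogenes, Enterobacter cloacae — 9 left.
VP +: excludes 6 organisms — 3 left.
Motility +: excludes Klebsiella oxytoca — 2 left.
Two candidates remain: Proteus mirabilis and Serratia marcescens.
  Gas: + vs V — variable for at least one, does not separate.
  urea hydrolysis: + vs V — variable for at least one, does not separate.
  PDA: Proteus mirabilis +, Serratia marcescens − — discriminates.
  H2S: Proteus mirabilis +, Serratia marcescens − — discriminates.
  lactose fermentation: − vs − — same for both, does not separate.
  Indole: − vs − — same for both, does not separate.

H2S, PDA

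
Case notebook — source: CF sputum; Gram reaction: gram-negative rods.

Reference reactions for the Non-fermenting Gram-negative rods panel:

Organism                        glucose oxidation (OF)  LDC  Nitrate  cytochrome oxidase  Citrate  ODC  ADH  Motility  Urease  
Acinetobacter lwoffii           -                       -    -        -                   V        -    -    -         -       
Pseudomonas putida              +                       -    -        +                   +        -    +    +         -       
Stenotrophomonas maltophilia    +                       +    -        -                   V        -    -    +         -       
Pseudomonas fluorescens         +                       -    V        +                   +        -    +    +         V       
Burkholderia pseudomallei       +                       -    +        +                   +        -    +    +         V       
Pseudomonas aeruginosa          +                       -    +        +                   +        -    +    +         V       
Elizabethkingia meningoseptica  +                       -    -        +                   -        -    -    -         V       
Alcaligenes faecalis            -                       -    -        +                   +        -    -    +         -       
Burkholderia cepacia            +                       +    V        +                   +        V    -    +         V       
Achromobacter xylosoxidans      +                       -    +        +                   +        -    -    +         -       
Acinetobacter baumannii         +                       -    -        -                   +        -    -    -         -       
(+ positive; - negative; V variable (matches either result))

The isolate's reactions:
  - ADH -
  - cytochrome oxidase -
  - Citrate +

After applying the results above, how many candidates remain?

cytochrome oxidase -: excludes 8 organisms — 3 left.
ADH -: all 3 remaining candidates are consistent.
Citrate +: all 3 remaining candidates are consistent.
Still consistent: Acinetobacter baumannii, Acinetobacter lwoffii, Stenotrophomonas maltophilia.

3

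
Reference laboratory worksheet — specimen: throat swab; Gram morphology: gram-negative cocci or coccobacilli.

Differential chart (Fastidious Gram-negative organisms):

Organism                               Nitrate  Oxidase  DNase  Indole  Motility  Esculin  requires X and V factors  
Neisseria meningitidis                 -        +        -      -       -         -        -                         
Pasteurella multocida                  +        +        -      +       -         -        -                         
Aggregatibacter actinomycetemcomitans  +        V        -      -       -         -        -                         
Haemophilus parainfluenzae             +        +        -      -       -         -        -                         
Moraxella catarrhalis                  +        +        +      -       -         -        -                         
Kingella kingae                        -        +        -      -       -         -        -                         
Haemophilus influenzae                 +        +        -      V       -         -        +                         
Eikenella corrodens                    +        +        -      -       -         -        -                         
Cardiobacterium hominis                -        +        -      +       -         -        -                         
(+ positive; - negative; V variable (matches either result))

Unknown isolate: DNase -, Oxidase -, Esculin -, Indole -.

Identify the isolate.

Aggregatibacter actinomycetemcomitans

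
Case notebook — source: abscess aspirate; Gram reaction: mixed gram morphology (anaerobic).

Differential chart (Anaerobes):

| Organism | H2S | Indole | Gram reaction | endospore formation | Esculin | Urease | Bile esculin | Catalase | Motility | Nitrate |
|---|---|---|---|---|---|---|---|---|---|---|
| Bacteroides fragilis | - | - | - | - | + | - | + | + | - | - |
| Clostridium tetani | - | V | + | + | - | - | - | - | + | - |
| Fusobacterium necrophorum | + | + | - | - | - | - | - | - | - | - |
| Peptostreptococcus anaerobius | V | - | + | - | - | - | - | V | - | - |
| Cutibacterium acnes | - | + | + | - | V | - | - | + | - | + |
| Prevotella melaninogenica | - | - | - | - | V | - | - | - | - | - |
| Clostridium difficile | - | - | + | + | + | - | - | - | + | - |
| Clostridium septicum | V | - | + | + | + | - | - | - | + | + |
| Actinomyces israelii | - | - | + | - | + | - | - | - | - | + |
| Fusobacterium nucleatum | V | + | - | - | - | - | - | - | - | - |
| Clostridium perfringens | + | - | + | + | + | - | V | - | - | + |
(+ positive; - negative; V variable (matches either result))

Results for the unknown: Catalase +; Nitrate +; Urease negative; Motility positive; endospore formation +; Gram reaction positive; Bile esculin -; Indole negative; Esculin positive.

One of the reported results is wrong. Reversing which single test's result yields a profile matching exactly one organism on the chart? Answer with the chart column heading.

As reported, no row in the chart matches all 9 reactions.
Reversing Motility → still no organism matches.
Reversing Bile esculin → still no organism matches.
Reversing Gram reaction → still no organism matches.
Reversing Nitrate → still no organism matches.
Reversing Indole → still no organism matches.
Reversing endospore formation → still no organism matches.
Reversing Urease → still no organism matches.
Reversing Esculin → still no organism matches.
Reversing Catalase (to -) → unique match: Clostridium septicum.

Catalase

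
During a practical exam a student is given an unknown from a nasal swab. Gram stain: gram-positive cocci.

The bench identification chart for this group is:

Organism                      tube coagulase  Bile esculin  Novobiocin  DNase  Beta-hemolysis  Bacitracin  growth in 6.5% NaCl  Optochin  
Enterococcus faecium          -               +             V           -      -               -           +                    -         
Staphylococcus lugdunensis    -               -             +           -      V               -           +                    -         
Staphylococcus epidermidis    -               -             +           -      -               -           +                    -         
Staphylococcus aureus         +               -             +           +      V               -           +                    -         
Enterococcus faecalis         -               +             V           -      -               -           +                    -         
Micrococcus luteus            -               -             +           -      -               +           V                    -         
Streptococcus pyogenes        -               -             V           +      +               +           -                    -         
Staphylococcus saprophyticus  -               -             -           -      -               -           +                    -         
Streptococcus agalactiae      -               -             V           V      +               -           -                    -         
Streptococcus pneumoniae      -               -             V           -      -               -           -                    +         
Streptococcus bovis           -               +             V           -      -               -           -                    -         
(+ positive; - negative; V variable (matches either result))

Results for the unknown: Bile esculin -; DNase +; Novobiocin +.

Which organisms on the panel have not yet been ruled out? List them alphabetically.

Staphylococcus aureus, Streptococcus agalactiae, Streptococcus pyogenes

DNase +: excludes 8 organisms — 3 left.
Bile esculin -: all 3 remaining candidates are consistent.
Novobiocin +: all 3 remaining candidates are consistent.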